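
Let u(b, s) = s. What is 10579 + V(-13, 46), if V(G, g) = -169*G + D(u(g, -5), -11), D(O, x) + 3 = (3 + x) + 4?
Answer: 12769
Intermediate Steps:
D(O, x) = 4 + x (D(O, x) = -3 + ((3 + x) + 4) = -3 + (7 + x) = 4 + x)
V(G, g) = -7 - 169*G (V(G, g) = -169*G + (4 - 11) = -169*G - 7 = -7 - 169*G)
10579 + V(-13, 46) = 10579 + (-7 - 169*(-13)) = 10579 + (-7 + 2197) = 10579 + 2190 = 12769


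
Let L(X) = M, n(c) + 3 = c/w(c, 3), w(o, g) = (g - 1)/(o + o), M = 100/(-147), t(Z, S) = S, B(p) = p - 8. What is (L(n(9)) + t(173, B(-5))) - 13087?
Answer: -1925800/147 ≈ -13101.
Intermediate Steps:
B(p) = -8 + p
M = -100/147 (M = 100*(-1/147) = -100/147 ≈ -0.68027)
w(o, g) = (-1 + g)/(2*o) (w(o, g) = (-1 + g)/((2*o)) = (-1 + g)*(1/(2*o)) = (-1 + g)/(2*o))
n(c) = -3 + c² (n(c) = -3 + c/(((-1 + 3)/(2*c))) = -3 + c/(((½)*2/c)) = -3 + c/(1/c) = -3 + c*c = -3 + c²)
L(X) = -100/147
(L(n(9)) + t(173, B(-5))) - 13087 = (-100/147 + (-8 - 5)) - 13087 = (-100/147 - 13) - 13087 = -2011/147 - 13087 = -1925800/147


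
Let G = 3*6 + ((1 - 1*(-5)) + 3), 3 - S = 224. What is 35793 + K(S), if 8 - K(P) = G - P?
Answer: 35553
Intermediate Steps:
S = -221 (S = 3 - 1*224 = 3 - 224 = -221)
G = 27 (G = 18 + ((1 + 5) + 3) = 18 + (6 + 3) = 18 + 9 = 27)
K(P) = -19 + P (K(P) = 8 - (27 - P) = 8 + (-27 + P) = -19 + P)
35793 + K(S) = 35793 + (-19 - 221) = 35793 - 240 = 35553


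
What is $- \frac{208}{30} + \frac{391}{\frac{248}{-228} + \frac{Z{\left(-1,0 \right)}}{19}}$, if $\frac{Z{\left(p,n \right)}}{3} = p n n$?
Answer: $- \frac{340753}{930} \approx -366.4$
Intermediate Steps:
$Z{\left(p,n \right)} = 3 p n^{2}$ ($Z{\left(p,n \right)} = 3 p n n = 3 n p n = 3 p n^{2}$)
$- \frac{208}{30} + \frac{391}{\frac{248}{-228} + \frac{Z{\left(-1,0 \right)}}{19}} = - \frac{208}{30} + \frac{391}{\frac{248}{-228} + \frac{3 \left(-1\right) 0^{2}}{19}} = \left(-208\right) \frac{1}{30} + \frac{391}{248 \left(- \frac{1}{228}\right) + 3 \left(-1\right) 0 \cdot \frac{1}{19}} = - \frac{104}{15} + \frac{391}{- \frac{62}{57} + 0 \cdot \frac{1}{19}} = - \frac{104}{15} + \frac{391}{- \frac{62}{57} + 0} = - \frac{104}{15} + \frac{391}{- \frac{62}{57}} = - \frac{104}{15} + 391 \left(- \frac{57}{62}\right) = - \frac{104}{15} - \frac{22287}{62} = - \frac{340753}{930}$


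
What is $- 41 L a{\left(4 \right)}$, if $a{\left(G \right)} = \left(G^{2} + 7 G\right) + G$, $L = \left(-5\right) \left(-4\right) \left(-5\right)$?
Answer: $196800$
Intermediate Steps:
$L = -100$ ($L = 20 \left(-5\right) = -100$)
$a{\left(G \right)} = G^{2} + 8 G$
$- 41 L a{\left(4 \right)} = \left(-41\right) \left(-100\right) 4 \left(8 + 4\right) = 4100 \cdot 4 \cdot 12 = 4100 \cdot 48 = 196800$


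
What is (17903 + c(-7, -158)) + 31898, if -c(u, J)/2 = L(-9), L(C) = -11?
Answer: 49823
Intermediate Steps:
c(u, J) = 22 (c(u, J) = -2*(-11) = 22)
(17903 + c(-7, -158)) + 31898 = (17903 + 22) + 31898 = 17925 + 31898 = 49823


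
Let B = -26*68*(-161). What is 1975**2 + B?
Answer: 4185273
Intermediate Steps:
B = 284648 (B = -1768*(-161) = 284648)
1975**2 + B = 1975**2 + 284648 = 3900625 + 284648 = 4185273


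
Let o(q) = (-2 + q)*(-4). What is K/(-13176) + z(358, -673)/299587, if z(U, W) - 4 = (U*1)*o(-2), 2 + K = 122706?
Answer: -4585624802/493419789 ≈ -9.2935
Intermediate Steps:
o(q) = 8 - 4*q
K = 122704 (K = -2 + 122706 = 122704)
z(U, W) = 4 + 16*U (z(U, W) = 4 + (U*1)*(8 - 4*(-2)) = 4 + U*(8 + 8) = 4 + U*16 = 4 + 16*U)
K/(-13176) + z(358, -673)/299587 = 122704/(-13176) + (4 + 16*358)/299587 = 122704*(-1/13176) + (4 + 5728)*(1/299587) = -15338/1647 + 5732*(1/299587) = -15338/1647 + 5732/299587 = -4585624802/493419789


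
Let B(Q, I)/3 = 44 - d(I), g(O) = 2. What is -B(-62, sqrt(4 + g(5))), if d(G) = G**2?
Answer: -114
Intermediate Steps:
B(Q, I) = 132 - 3*I**2 (B(Q, I) = 3*(44 - I**2) = 132 - 3*I**2)
-B(-62, sqrt(4 + g(5))) = -(132 - 3*(sqrt(4 + 2))**2) = -(132 - 3*(sqrt(6))**2) = -(132 - 3*6) = -(132 - 18) = -1*114 = -114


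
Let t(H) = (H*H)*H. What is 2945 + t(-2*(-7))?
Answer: 5689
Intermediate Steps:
t(H) = H³ (t(H) = H²*H = H³)
2945 + t(-2*(-7)) = 2945 + (-2*(-7))³ = 2945 + 14³ = 2945 + 2744 = 5689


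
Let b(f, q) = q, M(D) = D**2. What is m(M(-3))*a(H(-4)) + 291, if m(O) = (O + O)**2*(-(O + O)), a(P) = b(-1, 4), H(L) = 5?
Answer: -23037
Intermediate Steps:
a(P) = 4
m(O) = -8*O**3 (m(O) = (2*O)**2*(-2*O) = (4*O**2)*(-2*O) = -8*O**3)
m(M(-3))*a(H(-4)) + 291 = -8*((-3)**2)**3*4 + 291 = -8*9**3*4 + 291 = -8*729*4 + 291 = -5832*4 + 291 = -23328 + 291 = -23037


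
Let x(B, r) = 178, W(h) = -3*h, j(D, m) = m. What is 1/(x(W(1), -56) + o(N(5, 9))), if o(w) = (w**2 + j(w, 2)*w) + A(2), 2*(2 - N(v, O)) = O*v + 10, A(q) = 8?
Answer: 4/3141 ≈ 0.0012735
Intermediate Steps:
N(v, O) = -3 - O*v/2 (N(v, O) = 2 - (O*v + 10)/2 = 2 - (10 + O*v)/2 = 2 + (-5 - O*v/2) = -3 - O*v/2)
o(w) = 8 + w**2 + 2*w (o(w) = (w**2 + 2*w) + 8 = 8 + w**2 + 2*w)
1/(x(W(1), -56) + o(N(5, 9))) = 1/(178 + (8 + (-3 - 1/2*9*5)**2 + 2*(-3 - 1/2*9*5))) = 1/(178 + (8 + (-3 - 45/2)**2 + 2*(-3 - 45/2))) = 1/(178 + (8 + (-51/2)**2 + 2*(-51/2))) = 1/(178 + (8 + 2601/4 - 51)) = 1/(178 + 2429/4) = 1/(3141/4) = 4/3141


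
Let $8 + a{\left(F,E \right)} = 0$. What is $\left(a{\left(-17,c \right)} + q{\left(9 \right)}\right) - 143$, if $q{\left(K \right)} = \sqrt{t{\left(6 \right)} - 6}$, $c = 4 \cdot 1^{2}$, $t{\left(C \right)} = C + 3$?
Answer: $-151 + \sqrt{3} \approx -149.27$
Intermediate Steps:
$t{\left(C \right)} = 3 + C$
$c = 4$ ($c = 4 \cdot 1 = 4$)
$a{\left(F,E \right)} = -8$ ($a{\left(F,E \right)} = -8 + 0 = -8$)
$q{\left(K \right)} = \sqrt{3}$ ($q{\left(K \right)} = \sqrt{\left(3 + 6\right) - 6} = \sqrt{9 - 6} = \sqrt{3}$)
$\left(a{\left(-17,c \right)} + q{\left(9 \right)}\right) - 143 = \left(-8 + \sqrt{3}\right) - 143 = -151 + \sqrt{3}$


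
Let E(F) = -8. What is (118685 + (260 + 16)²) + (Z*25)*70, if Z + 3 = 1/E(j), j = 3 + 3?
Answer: 757569/4 ≈ 1.8939e+5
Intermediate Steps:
j = 6
Z = -25/8 (Z = -3 + 1/(-8) = -3 - ⅛ = -25/8 ≈ -3.1250)
(118685 + (260 + 16)²) + (Z*25)*70 = (118685 + (260 + 16)²) - 25/8*25*70 = (118685 + 276²) - 625/8*70 = (118685 + 76176) - 21875/4 = 194861 - 21875/4 = 757569/4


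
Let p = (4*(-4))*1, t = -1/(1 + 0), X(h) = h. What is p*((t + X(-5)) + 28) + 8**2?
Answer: -288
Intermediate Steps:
t = -1 (t = -1/1 = 1*(-1) = -1)
p = -16 (p = -16*1 = -16)
p*((t + X(-5)) + 28) + 8**2 = -16*((-1 - 5) + 28) + 8**2 = -16*(-6 + 28) + 64 = -16*22 + 64 = -352 + 64 = -288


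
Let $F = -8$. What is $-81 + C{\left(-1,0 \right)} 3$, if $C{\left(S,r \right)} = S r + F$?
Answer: $-105$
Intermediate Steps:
$C{\left(S,r \right)} = -8 + S r$ ($C{\left(S,r \right)} = S r - 8 = -8 + S r$)
$-81 + C{\left(-1,0 \right)} 3 = -81 + \left(-8 - 0\right) 3 = -81 + \left(-8 + 0\right) 3 = -81 - 24 = -105$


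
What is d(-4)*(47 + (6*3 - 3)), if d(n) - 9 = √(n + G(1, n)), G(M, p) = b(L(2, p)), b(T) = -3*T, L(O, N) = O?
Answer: 558 + 62*I*√10 ≈ 558.0 + 196.06*I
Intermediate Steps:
G(M, p) = -6 (G(M, p) = -3*2 = -6)
d(n) = 9 + √(-6 + n) (d(n) = 9 + √(n - 6) = 9 + √(-6 + n))
d(-4)*(47 + (6*3 - 3)) = (9 + √(-6 - 4))*(47 + (6*3 - 3)) = (9 + √(-10))*(47 + (18 - 3)) = (9 + I*√10)*(47 + 15) = (9 + I*√10)*62 = 558 + 62*I*√10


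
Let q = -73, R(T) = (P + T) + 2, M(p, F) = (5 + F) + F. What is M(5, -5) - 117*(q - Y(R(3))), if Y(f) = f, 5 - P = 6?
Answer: 9004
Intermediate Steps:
M(p, F) = 5 + 2*F
P = -1 (P = 5 - 1*6 = 5 - 6 = -1)
R(T) = 1 + T (R(T) = (-1 + T) + 2 = 1 + T)
M(5, -5) - 117*(q - Y(R(3))) = (5 + 2*(-5)) - 117*(-73 - (1 + 3)) = (5 - 10) - 117*(-73 - 1*4) = -5 - 117*(-73 - 4) = -5 - 117*(-77) = -5 + 9009 = 9004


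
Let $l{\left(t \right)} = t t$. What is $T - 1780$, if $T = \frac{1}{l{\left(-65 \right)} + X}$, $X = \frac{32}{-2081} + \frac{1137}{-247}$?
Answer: $- \frac{3861363407713}{2169305574} \approx -1780.0$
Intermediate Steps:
$l{\left(t \right)} = t^{2}$
$X = - \frac{2374001}{514007}$ ($X = 32 \left(- \frac{1}{2081}\right) + 1137 \left(- \frac{1}{247}\right) = - \frac{32}{2081} - \frac{1137}{247} = - \frac{2374001}{514007} \approx -4.6186$)
$T = \frac{514007}{2169305574}$ ($T = \frac{1}{\left(-65\right)^{2} - \frac{2374001}{514007}} = \frac{1}{4225 - \frac{2374001}{514007}} = \frac{1}{\frac{2169305574}{514007}} = \frac{514007}{2169305574} \approx 0.00023695$)
$T - 1780 = \frac{514007}{2169305574} - 1780 = - \frac{3861363407713}{2169305574}$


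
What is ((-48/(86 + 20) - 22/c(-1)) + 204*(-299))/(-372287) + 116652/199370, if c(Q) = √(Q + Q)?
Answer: 1473105477006/1966905768535 - 11*I*√2/372287 ≈ 0.74895 - 4.1786e-5*I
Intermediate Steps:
c(Q) = √2*√Q (c(Q) = √(2*Q) = √2*√Q)
((-48/(86 + 20) - 22/c(-1)) + 204*(-299))/(-372287) + 116652/199370 = ((-48/(86 + 20) - 22*(-I*√2/2)) + 204*(-299))/(-372287) + 116652/199370 = ((-48/106 - 22*(-I*√2/2)) - 60996)*(-1/372287) + 116652*(1/199370) = ((-48*1/106 - 22*(-I*√2/2)) - 60996)*(-1/372287) + 58326/99685 = ((-24/53 - (-11)*I*√2) - 60996)*(-1/372287) + 58326/99685 = ((-24/53 + 11*I*√2) - 60996)*(-1/372287) + 58326/99685 = (-3232812/53 + 11*I*√2)*(-1/372287) + 58326/99685 = (3232812/19731211 - 11*I*√2/372287) + 58326/99685 = 1473105477006/1966905768535 - 11*I*√2/372287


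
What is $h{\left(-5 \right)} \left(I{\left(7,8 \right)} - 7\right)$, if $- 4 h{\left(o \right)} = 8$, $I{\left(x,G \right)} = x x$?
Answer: $-84$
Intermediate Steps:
$I{\left(x,G \right)} = x^{2}$
$h{\left(o \right)} = -2$ ($h{\left(o \right)} = \left(- \frac{1}{4}\right) 8 = -2$)
$h{\left(-5 \right)} \left(I{\left(7,8 \right)} - 7\right) = - 2 \left(7^{2} - 7\right) = - 2 \left(49 - 7\right) = \left(-2\right) 42 = -84$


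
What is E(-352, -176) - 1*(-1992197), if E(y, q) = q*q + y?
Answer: 2022821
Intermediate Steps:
E(y, q) = y + q² (E(y, q) = q² + y = y + q²)
E(-352, -176) - 1*(-1992197) = (-352 + (-176)²) - 1*(-1992197) = (-352 + 30976) + 1992197 = 30624 + 1992197 = 2022821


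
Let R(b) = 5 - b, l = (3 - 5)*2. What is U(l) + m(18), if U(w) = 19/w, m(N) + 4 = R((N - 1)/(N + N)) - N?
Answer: -200/9 ≈ -22.222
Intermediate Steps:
l = -4 (l = -2*2 = -4)
m(N) = 1 - N - (-1 + N)/(2*N) (m(N) = -4 + ((5 - (N - 1)/(N + N)) - N) = -4 + ((5 - (-1 + N)/(2*N)) - N) = -4 + (5 - N - (-1 + N)/(2*N)) = 1 - N - (-1 + N)/(2*N))
U(l) + m(18) = 19/(-4) + (½ + (½)/18 - 1*18) = 19*(-¼) + (½ + (½)*(1/18) - 18) = -19/4 + (½ + 1/36 - 18) = -19/4 - 629/36 = -200/9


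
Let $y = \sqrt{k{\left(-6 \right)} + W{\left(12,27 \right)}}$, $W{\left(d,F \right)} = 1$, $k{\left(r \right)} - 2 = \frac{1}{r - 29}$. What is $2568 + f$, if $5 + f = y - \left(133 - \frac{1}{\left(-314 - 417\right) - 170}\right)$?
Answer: $\frac{2189429}{901} + \frac{2 \sqrt{910}}{35} \approx 2431.7$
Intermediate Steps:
$k{\left(r \right)} = 2 + \frac{1}{-29 + r}$ ($k{\left(r \right)} = 2 + \frac{1}{r - 29} = 2 + \frac{1}{-29 + r}$)
$y = \frac{2 \sqrt{910}}{35}$ ($y = \sqrt{\frac{-57 + 2 \left(-6\right)}{-29 - 6} + 1} = \sqrt{\frac{-57 - 12}{-35} + 1} = \sqrt{\left(- \frac{1}{35}\right) \left(-69\right) + 1} = \sqrt{\frac{69}{35} + 1} = \sqrt{\frac{104}{35}} = \frac{2 \sqrt{910}}{35} \approx 1.7238$)
$f = - \frac{124339}{901} + \frac{2 \sqrt{910}}{35}$ ($f = -5 - \left(133 - \frac{1}{\left(-314 - 417\right) - 170} - \frac{2 \sqrt{910}}{35}\right) = -5 - \left(133 - \frac{1}{-731 - 170} - \frac{2 \sqrt{910}}{35}\right) = -5 - \left(133 + \frac{1}{901} - \frac{2 \sqrt{910}}{35}\right) = -5 + \left(\frac{2 \sqrt{910}}{35} - \frac{119834}{901}\right) = -5 - \left(\frac{119834}{901} - \frac{2 \sqrt{910}}{35}\right) = - \frac{124339}{901} + \frac{2 \sqrt{910}}{35} \approx -136.28$)
$2568 + f = 2568 - \left(\frac{124339}{901} - \frac{2 \sqrt{910}}{35}\right) = \frac{2189429}{901} + \frac{2 \sqrt{910}}{35}$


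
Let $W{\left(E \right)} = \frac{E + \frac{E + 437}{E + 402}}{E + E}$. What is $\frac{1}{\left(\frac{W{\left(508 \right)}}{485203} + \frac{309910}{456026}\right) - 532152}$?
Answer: $- \frac{2922470540735824}{1555196557113423531353} \approx -1.8792 \cdot 10^{-6}$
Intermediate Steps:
$W{\left(E \right)} = \frac{E + \frac{437 + E}{402 + E}}{2 E}$
$\frac{1}{\left(\frac{W{\left(508 \right)}}{485203} + \frac{309910}{456026}\right) - 532152} = \frac{1}{\left(\frac{\frac{1}{2} \cdot \frac{1}{508} \frac{1}{402 + 508} \left(437 + 508^{2} + 403 \cdot 508\right)}{485203} + \frac{309910}{456026}\right) - 532152} = \frac{1}{\left(\frac{1}{2} \cdot \frac{1}{508} \cdot \frac{1}{910} \left(437 + 258064 + 204724\right) \frac{1}{485203} + 309910 \cdot \frac{1}{456026}\right) - 532152} = \frac{1}{\left(\frac{1}{2} \cdot \frac{1}{508} \cdot \frac{1}{910} \cdot 463225 \cdot \frac{1}{485203} + \frac{154955}{228013}\right) - 532152} = \frac{1}{\left(\frac{13235}{26416} \cdot \frac{1}{485203} + \frac{154955}{228013}\right) - 532152} = \frac{1}{\left(\frac{13235}{12817122448} + \frac{154955}{228013}\right) - 532152} = \frac{1}{\frac{1986080226681895}{2922470540735824} - 532152} = \frac{1}{- \frac{1555196557113423531353}{2922470540735824}} = - \frac{2922470540735824}{1555196557113423531353}$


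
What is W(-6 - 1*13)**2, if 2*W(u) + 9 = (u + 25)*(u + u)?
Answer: 56169/4 ≈ 14042.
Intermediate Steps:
W(u) = -9/2 + u*(25 + u) (W(u) = -9/2 + ((u + 25)*(u + u))/2 = -9/2 + ((25 + u)*(2*u))/2 = -9/2 + (2*u*(25 + u))/2 = -9/2 + u*(25 + u))
W(-6 - 1*13)**2 = (-9/2 + (-6 - 1*13)**2 + 25*(-6 - 1*13))**2 = (-9/2 + (-6 - 13)**2 + 25*(-6 - 13))**2 = (-9/2 + (-19)**2 + 25*(-19))**2 = (-9/2 + 361 - 475)**2 = (-237/2)**2 = 56169/4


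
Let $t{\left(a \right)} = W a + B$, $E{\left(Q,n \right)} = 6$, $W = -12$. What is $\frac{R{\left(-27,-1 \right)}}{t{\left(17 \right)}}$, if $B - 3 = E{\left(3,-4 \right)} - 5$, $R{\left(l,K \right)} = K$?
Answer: $\frac{1}{200} \approx 0.005$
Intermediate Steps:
$B = 4$ ($B = 3 + \left(6 - 5\right) = 3 + 1 = 4$)
$t{\left(a \right)} = 4 - 12 a$ ($t{\left(a \right)} = - 12 a + 4 = 4 - 12 a$)
$\frac{R{\left(-27,-1 \right)}}{t{\left(17 \right)}} = - \frac{1}{4 - 204} = - \frac{1}{-200} = \left(-1\right) \left(- \frac{1}{200}\right) = \frac{1}{200}$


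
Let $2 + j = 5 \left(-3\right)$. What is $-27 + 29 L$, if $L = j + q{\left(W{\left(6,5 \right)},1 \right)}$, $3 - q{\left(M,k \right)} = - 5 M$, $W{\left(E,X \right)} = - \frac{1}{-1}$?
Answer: $-288$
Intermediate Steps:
$W{\left(E,X \right)} = 1$ ($W{\left(E,X \right)} = \left(-1\right) \left(-1\right) = 1$)
$q{\left(M,k \right)} = 3 + 5 M$ ($q{\left(M,k \right)} = 3 - - 5 M = 3 + 5 M$)
$j = -17$ ($j = -2 + 5 \left(-3\right) = -2 - 15 = -17$)
$L = -9$ ($L = -17 + \left(3 + 5 \cdot 1\right) = -17 + \left(3 + 5\right) = -17 + 8 = -9$)
$-27 + 29 L = -27 + 29 \left(-9\right) = -27 - 261 = -288$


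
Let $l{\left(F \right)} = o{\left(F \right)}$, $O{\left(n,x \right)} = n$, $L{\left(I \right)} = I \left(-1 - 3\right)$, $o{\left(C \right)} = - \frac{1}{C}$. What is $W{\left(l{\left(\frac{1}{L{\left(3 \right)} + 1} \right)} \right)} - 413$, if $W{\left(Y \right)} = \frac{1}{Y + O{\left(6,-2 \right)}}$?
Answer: $- \frac{7020}{17} \approx -412.94$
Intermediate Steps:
$L{\left(I \right)} = - 4 I$ ($L{\left(I \right)} = I \left(-4\right) = - 4 I$)
$l{\left(F \right)} = - \frac{1}{F}$
$W{\left(Y \right)} = \frac{1}{6 + Y}$ ($W{\left(Y \right)} = \frac{1}{Y + 6} = \frac{1}{6 + Y}$)
$W{\left(l{\left(\frac{1}{L{\left(3 \right)} + 1} \right)} \right)} - 413 = \frac{1}{6 - \frac{1}{\frac{1}{\left(-4\right) 3 + 1}}} - 413 = \frac{1}{6 - \frac{1}{\frac{1}{-12 + 1}}} - 413 = \frac{1}{6 - \frac{1}{\frac{1}{-11}}} - 413 = \frac{1}{6 - \frac{1}{- \frac{1}{11}}} - 413 = \frac{1}{6 - -11} - 413 = \frac{1}{6 + 11} - 413 = \frac{1}{17} - 413 = - \frac{7020}{17}$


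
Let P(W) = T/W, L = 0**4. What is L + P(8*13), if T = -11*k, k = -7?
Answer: 77/104 ≈ 0.74039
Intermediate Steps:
T = 77 (T = -11*(-7) = 77)
L = 0
P(W) = 77/W
L + P(8*13) = 0 + 77/((8*13)) = 0 + 77/104 = 77/104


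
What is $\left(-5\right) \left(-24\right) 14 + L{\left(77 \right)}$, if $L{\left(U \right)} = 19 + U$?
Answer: $1776$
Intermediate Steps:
$\left(-5\right) \left(-24\right) 14 + L{\left(77 \right)} = \left(-5\right) \left(-24\right) 14 + \left(19 + 77\right) = 120 \cdot 14 + 96 = 1680 + 96 = 1776$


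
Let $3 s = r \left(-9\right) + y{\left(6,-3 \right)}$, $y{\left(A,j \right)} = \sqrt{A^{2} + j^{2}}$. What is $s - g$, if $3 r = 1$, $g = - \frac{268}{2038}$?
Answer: $- \frac{885}{1019} + \sqrt{5} \approx 1.3676$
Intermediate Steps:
$g = - \frac{134}{1019}$ ($g = \left(-268\right) \frac{1}{2038} = - \frac{134}{1019} \approx -0.1315$)
$r = \frac{1}{3}$ ($r = \frac{1}{3} \cdot 1 = \frac{1}{3} \approx 0.33333$)
$s = -1 + \sqrt{5}$ ($s = \frac{\frac{1}{3} \left(-9\right) + \sqrt{6^{2} + \left(-3\right)^{2}}}{3} = \frac{-3 + \sqrt{36 + 9}}{3} = \frac{-3 + \sqrt{45}}{3} = \frac{-3 + 3 \sqrt{5}}{3} = -1 + \sqrt{5} \approx 1.2361$)
$s - g = \left(-1 + \sqrt{5}\right) - - \frac{134}{1019} = \left(-1 + \sqrt{5}\right) + \frac{134}{1019} = - \frac{885}{1019} + \sqrt{5}$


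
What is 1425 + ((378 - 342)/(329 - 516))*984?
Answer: 231051/187 ≈ 1235.6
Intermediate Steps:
1425 + ((378 - 342)/(329 - 516))*984 = 1425 + (36/(-187))*984 = 1425 + (36*(-1/187))*984 = 1425 - 36/187*984 = 1425 - 35424/187 = 231051/187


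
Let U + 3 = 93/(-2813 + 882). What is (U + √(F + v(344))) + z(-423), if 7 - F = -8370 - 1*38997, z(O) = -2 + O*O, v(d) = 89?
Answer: 345502151/1931 + √47463 ≈ 1.7914e+5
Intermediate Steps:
z(O) = -2 + O²
F = 47374 (F = 7 - (-8370 - 1*38997) = 7 - (-8370 - 38997) = 7 - 1*(-47367) = 7 + 47367 = 47374)
U = -5886/1931 (U = -3 + 93/(-2813 + 882) = -3 + 93/(-1931) = -3 - 1/1931*93 = -3 - 93/1931 = -5886/1931 ≈ -3.0482)
(U + √(F + v(344))) + z(-423) = (-5886/1931 + √(47374 + 89)) + (-2 + (-423)²) = (-5886/1931 + √47463) + (-2 + 178929) = (-5886/1931 + √47463) + 178927 = 345502151/1931 + √47463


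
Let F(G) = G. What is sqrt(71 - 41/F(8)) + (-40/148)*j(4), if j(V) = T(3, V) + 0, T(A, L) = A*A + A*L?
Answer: -210/37 + sqrt(1054)/4 ≈ 2.4407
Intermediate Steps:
T(A, L) = A**2 + A*L
j(V) = 9 + 3*V (j(V) = 3*(3 + V) + 0 = (9 + 3*V) + 0 = 9 + 3*V)
sqrt(71 - 41/F(8)) + (-40/148)*j(4) = sqrt(71 - 41/8) + (-40/148)*(9 + 3*4) = sqrt(71 - 41*1/8) + (-40*1/148)*(9 + 12) = sqrt(71 - 41/8) - 10/37*21 = sqrt(527/8) - 210/37 = sqrt(1054)/4 - 210/37 = -210/37 + sqrt(1054)/4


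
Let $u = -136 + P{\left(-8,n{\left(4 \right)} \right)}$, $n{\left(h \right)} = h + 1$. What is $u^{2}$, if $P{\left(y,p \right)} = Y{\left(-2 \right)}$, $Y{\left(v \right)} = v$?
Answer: $19044$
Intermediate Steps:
$n{\left(h \right)} = 1 + h$
$P{\left(y,p \right)} = -2$
$u = -138$ ($u = -136 - 2 = -138$)
$u^{2} = \left(-138\right)^{2} = 19044$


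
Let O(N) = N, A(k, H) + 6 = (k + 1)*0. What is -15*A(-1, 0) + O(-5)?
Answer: 85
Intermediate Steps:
A(k, H) = -6 (A(k, H) = -6 + (k + 1)*0 = -6 + (1 + k)*0 = -6 + 0 = -6)
-15*A(-1, 0) + O(-5) = -15*(-6) - 5 = 90 - 5 = 85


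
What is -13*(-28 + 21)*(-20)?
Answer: -1820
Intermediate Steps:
-13*(-28 + 21)*(-20) = -13*(-7)*(-20) = 91*(-20) = -1820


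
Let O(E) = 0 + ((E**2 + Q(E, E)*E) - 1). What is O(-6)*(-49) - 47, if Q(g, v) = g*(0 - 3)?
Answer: 3530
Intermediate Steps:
Q(g, v) = -3*g (Q(g, v) = g*(-3) = -3*g)
O(E) = -1 - 2*E**2 (O(E) = 0 + ((E**2 + (-3*E)*E) - 1) = 0 + ((E**2 - 3*E**2) - 1) = 0 + (-2*E**2 - 1) = 0 + (-1 - 2*E**2) = -1 - 2*E**2)
O(-6)*(-49) - 47 = (-1 - 2*(-6)**2)*(-49) - 47 = (-1 - 2*36)*(-49) - 47 = (-1 - 72)*(-49) - 47 = -73*(-49) - 47 = 3577 - 47 = 3530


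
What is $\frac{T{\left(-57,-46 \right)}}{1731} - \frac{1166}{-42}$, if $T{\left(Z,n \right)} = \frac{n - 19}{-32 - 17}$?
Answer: $\frac{784934}{28273} \approx 27.763$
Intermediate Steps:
$T{\left(Z,n \right)} = \frac{19}{49} - \frac{n}{49}$ ($T{\left(Z,n \right)} = \frac{-19 + n}{-49} = \left(-19 + n\right) \left(- \frac{1}{49}\right) = \frac{19}{49} - \frac{n}{49}$)
$\frac{T{\left(-57,-46 \right)}}{1731} - \frac{1166}{-42} = \frac{\frac{19}{49} - - \frac{46}{49}}{1731} - \frac{1166}{-42} = \left(\frac{19}{49} + \frac{46}{49}\right) \frac{1}{1731} - - \frac{583}{21} = \frac{65}{49} \cdot \frac{1}{1731} + \frac{583}{21} = \frac{65}{84819} + \frac{583}{21} = \frac{784934}{28273}$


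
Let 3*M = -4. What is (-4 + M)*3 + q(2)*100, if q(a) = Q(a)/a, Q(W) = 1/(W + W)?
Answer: -7/2 ≈ -3.5000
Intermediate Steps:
M = -4/3 (M = (⅓)*(-4) = -4/3 ≈ -1.3333)
Q(W) = 1/(2*W)
q(a) = 1/(2*a²) (q(a) = (1/(2*a))/a = 1/(2*a²))
(-4 + M)*3 + q(2)*100 = (-4 - 4/3)*3 + ((½)/2²)*100 = -16/3*3 + ((½)*(¼))*100 = -16 + (⅛)*100 = -16 + 25/2 = -7/2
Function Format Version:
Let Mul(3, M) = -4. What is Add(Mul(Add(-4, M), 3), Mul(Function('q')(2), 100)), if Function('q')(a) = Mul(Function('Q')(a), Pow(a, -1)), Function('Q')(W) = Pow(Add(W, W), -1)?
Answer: Rational(-7, 2) ≈ -3.5000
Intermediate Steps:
M = Rational(-4, 3) (M = Mul(Rational(1, 3), -4) = Rational(-4, 3) ≈ -1.3333)
Function('Q')(W) = Mul(Rational(1, 2), Pow(W, -1)) (Function('Q')(W) = Pow(Mul(2, W), -1) = Mul(Rational(1, 2), Pow(W, -1)))
Function('q')(a) = Mul(Rational(1, 2), Pow(a, -2)) (Function('q')(a) = Mul(Mul(Rational(1, 2), Pow(a, -1)), Pow(a, -1)) = Mul(Rational(1, 2), Pow(a, -2)))
Add(Mul(Add(-4, M), 3), Mul(Function('q')(2), 100)) = Add(Mul(Add(-4, Rational(-4, 3)), 3), Mul(Mul(Rational(1, 2), Pow(2, -2)), 100)) = Add(Mul(Rational(-16, 3), 3), Mul(Mul(Rational(1, 2), Rational(1, 4)), 100)) = Add(-16, Mul(Rational(1, 8), 100)) = Add(-16, Rational(25, 2)) = Rational(-7, 2)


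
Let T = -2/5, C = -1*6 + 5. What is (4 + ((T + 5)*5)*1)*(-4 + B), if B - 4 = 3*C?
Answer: -81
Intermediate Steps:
C = -1 (C = -6 + 5 = -1)
T = -⅖ (T = -2*⅕ = -⅖ ≈ -0.40000)
B = 1 (B = 4 + 3*(-1) = 4 - 3 = 1)
(4 + ((T + 5)*5)*1)*(-4 + B) = (4 + ((-⅖ + 5)*5)*1)*(-4 + 1) = (4 + ((23/5)*5)*1)*(-3) = (4 + 23*1)*(-3) = (4 + 23)*(-3) = 27*(-3) = -81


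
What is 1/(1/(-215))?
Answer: -215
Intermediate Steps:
1/(1/(-215)) = 1/(-1/215) = -215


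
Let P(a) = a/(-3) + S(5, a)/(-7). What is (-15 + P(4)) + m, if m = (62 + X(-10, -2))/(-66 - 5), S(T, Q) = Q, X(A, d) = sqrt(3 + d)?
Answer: -26528/1491 ≈ -17.792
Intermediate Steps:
P(a) = -10*a/21 (P(a) = a/(-3) + a/(-7) = a*(-1/3) + a*(-1/7) = -a/3 - a/7 = -10*a/21)
m = -63/71 (m = (62 + sqrt(3 - 2))/(-66 - 5) = (62 + sqrt(1))/(-71) = (62 + 1)*(-1/71) = 63*(-1/71) = -63/71 ≈ -0.88732)
(-15 + P(4)) + m = (-15 - 10/21*4) - 63/71 = (-15 - 40/21) - 63/71 = -355/21 - 63/71 = -26528/1491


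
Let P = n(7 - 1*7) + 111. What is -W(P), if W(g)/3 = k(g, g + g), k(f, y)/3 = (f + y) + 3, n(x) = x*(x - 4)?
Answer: -3024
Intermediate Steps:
n(x) = x*(-4 + x)
k(f, y) = 9 + 3*f + 3*y (k(f, y) = 3*((f + y) + 3) = 3*(3 + f + y) = 9 + 3*f + 3*y)
P = 111 (P = (7 - 1*7)*(-4 + (7 - 1*7)) + 111 = (7 - 7)*(-4 + (7 - 7)) + 111 = 0*(-4 + 0) + 111 = 0*(-4) + 111 = 0 + 111 = 111)
W(g) = 27 + 27*g (W(g) = 3*(9 + 3*g + 3*(g + g)) = 3*(9 + 3*g + 3*(2*g)) = 3*(9 + 3*g + 6*g) = 3*(9 + 9*g) = 27 + 27*g)
-W(P) = -(27 + 27*111) = -(27 + 2997) = -1*3024 = -3024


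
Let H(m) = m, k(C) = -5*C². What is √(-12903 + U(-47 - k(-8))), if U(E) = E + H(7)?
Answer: I*√12623 ≈ 112.35*I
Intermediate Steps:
U(E) = 7 + E (U(E) = E + 7 = 7 + E)
√(-12903 + U(-47 - k(-8))) = √(-12903 + (7 + (-47 - (-5)*(-8)²))) = √(-12903 + (7 + (-47 - (-5)*64))) = √(-12903 + (7 + (-47 - 1*(-320)))) = √(-12903 + (7 + (-47 + 320))) = √(-12903 + (7 + 273)) = √(-12903 + 280) = √(-12623) = I*√12623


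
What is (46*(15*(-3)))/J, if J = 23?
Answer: -90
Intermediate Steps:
(46*(15*(-3)))/J = (46*(15*(-3)))/23 = (46*(-45))*(1/23) = -2070*1/23 = -90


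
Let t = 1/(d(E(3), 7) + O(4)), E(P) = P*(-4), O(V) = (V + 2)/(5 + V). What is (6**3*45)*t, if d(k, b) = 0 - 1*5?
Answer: -29160/13 ≈ -2243.1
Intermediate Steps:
O(V) = (2 + V)/(5 + V)
E(P) = -4*P
d(k, b) = -5 (d(k, b) = 0 - 5 = -5)
t = -3/13 (t = 1/(-5 + (2 + 4)/(5 + 4)) = 1/(-5 + 6/9) = 1/(-5 + (1/9)*6) = 1/(-5 + 2/3) = 1/(-13/3) = -3/13 ≈ -0.23077)
(6**3*45)*t = (6**3*45)*(-3/13) = (216*45)*(-3/13) = 9720*(-3/13) = -29160/13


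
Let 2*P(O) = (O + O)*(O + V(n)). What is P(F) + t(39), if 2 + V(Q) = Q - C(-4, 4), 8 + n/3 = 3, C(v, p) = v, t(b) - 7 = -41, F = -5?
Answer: 56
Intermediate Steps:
t(b) = -34 (t(b) = 7 - 41 = -34)
n = -15 (n = -24 + 3*3 = -24 + 9 = -15)
V(Q) = 2 + Q (V(Q) = -2 + (Q - 1*(-4)) = -2 + (Q + 4) = -2 + (4 + Q) = 2 + Q)
P(O) = O*(-13 + O) (P(O) = ((O + O)*(O + (2 - 15)))/2 = ((2*O)*(O - 13))/2 = ((2*O)*(-13 + O))/2 = (2*O*(-13 + O))/2 = O*(-13 + O))
P(F) + t(39) = -5*(-13 - 5) - 34 = -5*(-18) - 34 = 90 - 34 = 56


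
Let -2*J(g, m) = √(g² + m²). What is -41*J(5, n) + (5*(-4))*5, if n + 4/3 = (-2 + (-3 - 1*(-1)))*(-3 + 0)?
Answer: -100 + 41*√1249/6 ≈ 141.50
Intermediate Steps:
n = 32/3 (n = -4/3 + (-2 + (-3 - 1*(-1)))*(-3 + 0) = -4/3 + (-2 + (-3 + 1))*(-3) = -4/3 + (-2 - 2)*(-3) = -4/3 - 4*(-3) = -4/3 + 12 = 32/3 ≈ 10.667)
J(g, m) = -√(g² + m²)/2
-41*J(5, n) + (5*(-4))*5 = -(-41)*√(5² + (32/3)²)/2 + (5*(-4))*5 = -(-41)*√(25 + 1024/9)/2 - 20*5 = -(-41)*√(1249/9)/2 - 100 = -(-41)*√1249/3/2 - 100 = -(-41)*√1249/6 - 100 = 41*√1249/6 - 100 = -100 + 41*√1249/6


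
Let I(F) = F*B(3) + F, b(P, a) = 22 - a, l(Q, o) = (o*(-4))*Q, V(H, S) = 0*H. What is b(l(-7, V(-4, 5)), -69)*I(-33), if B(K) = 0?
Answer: -3003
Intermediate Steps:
V(H, S) = 0
l(Q, o) = -4*Q*o (l(Q, o) = (-4*o)*Q = -4*Q*o)
I(F) = F (I(F) = F*0 + F = 0 + F = F)
b(l(-7, V(-4, 5)), -69)*I(-33) = (22 - 1*(-69))*(-33) = (22 + 69)*(-33) = 91*(-33) = -3003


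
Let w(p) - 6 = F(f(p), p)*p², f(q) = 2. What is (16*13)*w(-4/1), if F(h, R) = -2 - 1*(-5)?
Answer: 11232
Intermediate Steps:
F(h, R) = 3 (F(h, R) = -2 + 5 = 3)
w(p) = 6 + 3*p²
(16*13)*w(-4/1) = (16*13)*(6 + 3*(-4/1)²) = 208*(6 + 3*(-4*1)²) = 208*(6 + 3*(-4)²) = 208*(6 + 3*16) = 208*(6 + 48) = 208*54 = 11232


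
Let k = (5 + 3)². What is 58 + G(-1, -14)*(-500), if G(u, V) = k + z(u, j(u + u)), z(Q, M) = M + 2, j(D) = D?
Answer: -31942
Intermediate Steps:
k = 64 (k = 8² = 64)
z(Q, M) = 2 + M
G(u, V) = 66 + 2*u (G(u, V) = 64 + (2 + (u + u)) = 64 + (2 + 2*u) = 66 + 2*u)
58 + G(-1, -14)*(-500) = 58 + (66 + 2*(-1))*(-500) = 58 + (66 - 2)*(-500) = 58 + 64*(-500) = 58 - 32000 = -31942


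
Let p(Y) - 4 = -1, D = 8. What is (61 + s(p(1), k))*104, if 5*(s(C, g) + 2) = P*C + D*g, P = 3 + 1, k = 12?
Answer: 41912/5 ≈ 8382.4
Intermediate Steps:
P = 4
p(Y) = 3 (p(Y) = 4 - 1 = 3)
s(C, g) = -2 + 4*C/5 + 8*g/5 (s(C, g) = -2 + (4*C + 8*g)/5 = -2 + (4*C/5 + 8*g/5) = -2 + 4*C/5 + 8*g/5)
(61 + s(p(1), k))*104 = (61 + (-2 + (4/5)*3 + (8/5)*12))*104 = (61 + (-2 + 12/5 + 96/5))*104 = (61 + 98/5)*104 = (403/5)*104 = 41912/5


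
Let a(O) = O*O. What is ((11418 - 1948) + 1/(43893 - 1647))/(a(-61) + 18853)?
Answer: 400069621/953661204 ≈ 0.41951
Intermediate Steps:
a(O) = O²
((11418 - 1948) + 1/(43893 - 1647))/(a(-61) + 18853) = ((11418 - 1948) + 1/(43893 - 1647))/((-61)² + 18853) = (9470 + 1/42246)/(3721 + 18853) = (9470 + 1/42246)/22574 = (400069621/42246)*(1/22574) = 400069621/953661204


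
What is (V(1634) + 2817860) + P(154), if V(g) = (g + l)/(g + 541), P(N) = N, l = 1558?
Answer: 2043061214/725 ≈ 2.8180e+6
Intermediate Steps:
V(g) = (1558 + g)/(541 + g) (V(g) = (g + 1558)/(g + 541) = (1558 + g)/(541 + g))
(V(1634) + 2817860) + P(154) = ((1558 + 1634)/(541 + 1634) + 2817860) + 154 = (3192/2175 + 2817860) + 154 = ((1/2175)*3192 + 2817860) + 154 = (1064/725 + 2817860) + 154 = 2042949564/725 + 154 = 2043061214/725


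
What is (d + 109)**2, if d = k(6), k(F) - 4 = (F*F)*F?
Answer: 108241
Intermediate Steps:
k(F) = 4 + F**3 (k(F) = 4 + (F*F)*F = 4 + F**2*F = 4 + F**3)
d = 220 (d = 4 + 6**3 = 4 + 216 = 220)
(d + 109)**2 = (220 + 109)**2 = 329**2 = 108241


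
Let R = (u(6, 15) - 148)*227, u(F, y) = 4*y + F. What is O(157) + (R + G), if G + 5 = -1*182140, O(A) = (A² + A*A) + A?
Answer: -151304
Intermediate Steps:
O(A) = A + 2*A² (O(A) = (A² + A²) + A = 2*A² + A = A + 2*A²)
u(F, y) = F + 4*y
G = -182145 (G = -5 - 1*182140 = -5 - 182140 = -182145)
R = -18614 (R = ((6 + 4*15) - 148)*227 = ((6 + 60) - 148)*227 = (66 - 148)*227 = -82*227 = -18614)
O(157) + (R + G) = 157*(1 + 2*157) + (-18614 - 182145) = 157*(1 + 314) - 200759 = 157*315 - 200759 = 49455 - 200759 = -151304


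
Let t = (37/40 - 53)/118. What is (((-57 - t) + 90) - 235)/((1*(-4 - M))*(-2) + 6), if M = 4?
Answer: -86487/9440 ≈ -9.1618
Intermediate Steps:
t = -2083/4720 (t = (37*(1/40) - 53)*(1/118) = (37/40 - 53)*(1/118) = -2083/40*1/118 = -2083/4720 ≈ -0.44131)
(((-57 - t) + 90) - 235)/((1*(-4 - M))*(-2) + 6) = (((-57 - 1*(-2083/4720)) + 90) - 235)/((1*(-4 - 1*4))*(-2) + 6) = (((-57 + 2083/4720) + 90) - 235)/((1*(-4 - 4))*(-2) + 6) = ((-266957/4720 + 90) - 235)/((1*(-8))*(-2) + 6) = (157843/4720 - 235)/(-8*(-2) + 6) = -951357/(4720*(16 + 6)) = -951357/4720/22 = -951357/4720*1/22 = -86487/9440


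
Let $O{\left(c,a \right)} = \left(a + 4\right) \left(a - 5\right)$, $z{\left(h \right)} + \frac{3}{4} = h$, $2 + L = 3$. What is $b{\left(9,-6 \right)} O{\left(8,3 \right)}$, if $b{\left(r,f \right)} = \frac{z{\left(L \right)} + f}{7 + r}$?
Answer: $\frac{161}{32} \approx 5.0313$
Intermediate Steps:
$L = 1$ ($L = -2 + 3 = 1$)
$z{\left(h \right)} = - \frac{3}{4} + h$
$O{\left(c,a \right)} = \left(-5 + a\right) \left(4 + a\right)$ ($O{\left(c,a \right)} = \left(4 + a\right) \left(-5 + a\right) = \left(-5 + a\right) \left(4 + a\right)$)
$b{\left(r,f \right)} = \frac{\frac{1}{4} + f}{7 + r}$ ($b{\left(r,f \right)} = \frac{\left(- \frac{3}{4} + 1\right) + f}{7 + r} = \frac{\frac{1}{4} + f}{7 + r}$)
$b{\left(9,-6 \right)} O{\left(8,3 \right)} = \frac{\frac{1}{4} - 6}{7 + 9} \left(-20 + 3^{2} - 3\right) = \frac{1}{16} \left(- \frac{23}{4}\right) \left(-20 + 9 - 3\right) = \frac{1}{16} \left(- \frac{23}{4}\right) \left(-14\right) = \left(- \frac{23}{64}\right) \left(-14\right) = \frac{161}{32}$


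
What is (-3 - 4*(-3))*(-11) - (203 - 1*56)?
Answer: -246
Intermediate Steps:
(-3 - 4*(-3))*(-11) - (203 - 1*56) = (-3 + 12)*(-11) - (203 - 56) = 9*(-11) - 1*147 = -99 - 147 = -246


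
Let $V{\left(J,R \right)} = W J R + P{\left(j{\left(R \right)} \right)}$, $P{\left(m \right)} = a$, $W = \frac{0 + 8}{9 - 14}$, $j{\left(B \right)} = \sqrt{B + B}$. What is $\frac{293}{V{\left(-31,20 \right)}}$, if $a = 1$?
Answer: $\frac{293}{993} \approx 0.29507$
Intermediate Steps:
$j{\left(B \right)} = \sqrt{2} \sqrt{B}$ ($j{\left(B \right)} = \sqrt{2 B} = \sqrt{2} \sqrt{B}$)
$W = - \frac{8}{5}$ ($W = \frac{8}{-5} = 8 \left(- \frac{1}{5}\right) = - \frac{8}{5} \approx -1.6$)
$P{\left(m \right)} = 1$
$V{\left(J,R \right)} = 1 - \frac{8 J R}{5}$ ($V{\left(J,R \right)} = - \frac{8 J}{5} R + 1 = - \frac{8 J R}{5} + 1 = 1 - \frac{8 J R}{5}$)
$\frac{293}{V{\left(-31,20 \right)}} = \frac{293}{1 - \left(- \frac{248}{5}\right) 20} = \frac{293}{1 + 992} = \frac{293}{993}$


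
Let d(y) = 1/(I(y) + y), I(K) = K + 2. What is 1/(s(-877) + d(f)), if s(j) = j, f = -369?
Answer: -736/645473 ≈ -0.0011402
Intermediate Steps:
I(K) = 2 + K
d(y) = 1/(2 + 2*y) (d(y) = 1/((2 + y) + y) = 1/(2 + 2*y))
1/(s(-877) + d(f)) = 1/(-877 + 1/(2*(1 - 369))) = 1/(-877 + (½)/(-368)) = 1/(-877 + (½)*(-1/368)) = 1/(-877 - 1/736) = 1/(-645473/736) = -736/645473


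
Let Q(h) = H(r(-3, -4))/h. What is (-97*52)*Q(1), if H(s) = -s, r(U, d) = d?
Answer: -20176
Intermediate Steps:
Q(h) = 4/h (Q(h) = (-1*(-4))/h = 4/h)
(-97*52)*Q(1) = (-97*52)*(4/1) = -20176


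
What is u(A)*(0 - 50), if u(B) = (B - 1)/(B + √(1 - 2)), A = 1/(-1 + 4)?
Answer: 10 - 30*I ≈ 10.0 - 30.0*I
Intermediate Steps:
A = ⅓ (A = 1/3 = ⅓ ≈ 0.33333)
u(B) = (-1 + B)/(I + B) (u(B) = (-1 + B)/(B + √(-1)) = (-1 + B)/(B + I) = (-1 + B)/(I + B))
u(A)*(0 - 50) = ((-1 + ⅓)/(I + ⅓))*(0 - 50) = (-⅔/(⅓ + I))*(-50) = ((9*(⅓ - I)/10)*(-⅔))*(-50) = -3*(⅓ - I)/5*(-50) = 30*(⅓ - I)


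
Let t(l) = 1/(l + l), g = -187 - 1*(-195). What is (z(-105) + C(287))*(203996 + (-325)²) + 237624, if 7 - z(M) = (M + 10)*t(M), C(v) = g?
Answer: 66386213/14 ≈ 4.7419e+6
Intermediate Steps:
g = 8 (g = -187 + 195 = 8)
t(l) = 1/(2*l)
C(v) = 8
z(M) = 7 - (10 + M)/(2*M) (z(M) = 7 - (M + 10)*1/(2*M) = 7 - (10 + M)*1/(2*M) = 7 - (10 + M)/(2*M))
(z(-105) + C(287))*(203996 + (-325)²) + 237624 = ((13/2 - 5/(-105)) + 8)*(203996 + (-325)²) + 237624 = ((13/2 - 5*(-1/105)) + 8)*(203996 + 105625) + 237624 = ((13/2 + 1/21) + 8)*309621 + 237624 = (275/42 + 8)*309621 + 237624 = (611/42)*309621 + 237624 = 63059477/14 + 237624 = 66386213/14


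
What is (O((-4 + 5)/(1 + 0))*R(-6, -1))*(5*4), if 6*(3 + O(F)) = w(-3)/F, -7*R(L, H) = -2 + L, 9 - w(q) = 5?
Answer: -160/3 ≈ -53.333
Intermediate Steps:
w(q) = 4 (w(q) = 9 - 1*5 = 9 - 5 = 4)
R(L, H) = 2/7 - L/7 (R(L, H) = -(-2 + L)/7 = 2/7 - L/7)
O(F) = -3 + 2/(3*F) (O(F) = -3 + (4/F)/6 = -3 + 2/(3*F))
(O((-4 + 5)/(1 + 0))*R(-6, -1))*(5*4) = ((-3 + 2/(3*(((-4 + 5)/(1 + 0)))))*(2/7 - 1/7*(-6)))*(5*4) = ((-3 + 2/(3*((1/1))))*(2/7 + 6/7))*20 = ((-3 + 2/(3*((1*1))))*(8/7))*20 = ((-3 + (2/3)/1)*(8/7))*20 = ((-3 + (2/3)*1)*(8/7))*20 = ((-3 + 2/3)*(8/7))*20 = -7/3*8/7*20 = -8/3*20 = -160/3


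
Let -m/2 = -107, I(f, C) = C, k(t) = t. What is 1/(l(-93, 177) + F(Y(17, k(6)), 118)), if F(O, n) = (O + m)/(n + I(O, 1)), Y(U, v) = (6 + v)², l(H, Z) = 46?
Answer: 119/5832 ≈ 0.020405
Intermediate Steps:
m = 214 (m = -2*(-107) = 214)
F(O, n) = (214 + O)/(1 + n) (F(O, n) = (O + 214)/(n + 1) = (214 + O)/(1 + n))
1/(l(-93, 177) + F(Y(17, k(6)), 118)) = 1/(46 + (214 + (6 + 6)²)/(1 + 118)) = 1/(46 + (214 + 12²)/119) = 1/(46 + (214 + 144)/119) = 1/(46 + (1/119)*358) = 1/(46 + 358/119) = 1/(5832/119) = 119/5832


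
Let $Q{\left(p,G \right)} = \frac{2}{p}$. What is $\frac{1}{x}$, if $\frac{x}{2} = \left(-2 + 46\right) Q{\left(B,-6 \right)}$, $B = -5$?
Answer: $- \frac{5}{176} \approx -0.028409$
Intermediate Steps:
$x = - \frac{176}{5}$ ($x = 2 \left(-2 + 46\right) \frac{2}{-5} = 2 \cdot 44 \cdot 2 \left(- \frac{1}{5}\right) = 2 \cdot 44 \left(- \frac{2}{5}\right) = 2 \left(- \frac{88}{5}\right) = - \frac{176}{5} \approx -35.2$)
$\frac{1}{x} = \frac{1}{- \frac{176}{5}} = - \frac{5}{176}$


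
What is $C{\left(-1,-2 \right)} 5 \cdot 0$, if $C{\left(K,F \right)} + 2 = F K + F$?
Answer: $0$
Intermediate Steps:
$C{\left(K,F \right)} = -2 + F + F K$ ($C{\left(K,F \right)} = -2 + \left(F K + F\right) = -2 + \left(F + F K\right) = -2 + F + F K$)
$C{\left(-1,-2 \right)} 5 \cdot 0 = \left(-2 - 2 - -2\right) 5 \cdot 0 = \left(-2 - 2 + 2\right) 0 = \left(-2\right) 0 = 0$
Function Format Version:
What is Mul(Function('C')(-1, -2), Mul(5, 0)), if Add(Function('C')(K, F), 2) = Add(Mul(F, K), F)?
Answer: 0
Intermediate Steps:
Function('C')(K, F) = Add(-2, F, Mul(F, K)) (Function('C')(K, F) = Add(-2, Add(Mul(F, K), F)) = Add(-2, Add(F, Mul(F, K))) = Add(-2, F, Mul(F, K)))
Mul(Function('C')(-1, -2), Mul(5, 0)) = Mul(Add(-2, -2, Mul(-2, -1)), Mul(5, 0)) = Mul(Add(-2, -2, 2), 0) = Mul(-2, 0) = 0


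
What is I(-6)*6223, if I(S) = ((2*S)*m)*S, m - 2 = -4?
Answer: -896112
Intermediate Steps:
m = -2 (m = 2 - 4 = -2)
I(S) = -4*S² (I(S) = ((2*S)*(-2))*S = (-4*S)*S = -4*S²)
I(-6)*6223 = -4*(-6)²*6223 = -4*36*6223 = -144*6223 = -896112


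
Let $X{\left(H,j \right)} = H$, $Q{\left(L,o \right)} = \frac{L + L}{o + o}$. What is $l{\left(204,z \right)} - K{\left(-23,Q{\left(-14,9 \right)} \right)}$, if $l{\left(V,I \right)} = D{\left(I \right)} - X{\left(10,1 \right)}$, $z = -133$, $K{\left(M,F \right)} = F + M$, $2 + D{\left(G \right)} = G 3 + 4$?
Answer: $- \frac{3442}{9} \approx -382.44$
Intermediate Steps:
$Q{\left(L,o \right)} = \frac{L}{o}$ ($Q{\left(L,o \right)} = \frac{2 L}{2 o} = 2 L \frac{1}{2 o} = \frac{L}{o}$)
$D{\left(G \right)} = 2 + 3 G$ ($D{\left(G \right)} = -2 + \left(G 3 + 4\right) = -2 + \left(3 G + 4\right) = -2 + \left(4 + 3 G\right) = 2 + 3 G$)
$l{\left(V,I \right)} = -8 + 3 I$ ($l{\left(V,I \right)} = \left(2 + 3 I\right) - 10 = -8 + 3 I$)
$l{\left(204,z \right)} - K{\left(-23,Q{\left(-14,9 \right)} \right)} = \left(-8 + 3 \left(-133\right)\right) - \left(- \frac{14}{9} - 23\right) = \left(-8 - 399\right) - \left(\left(-14\right) \frac{1}{9} - 23\right) = -407 - \left(- \frac{14}{9} - 23\right) = -407 - - \frac{221}{9} = -407 + \frac{221}{9} = - \frac{3442}{9}$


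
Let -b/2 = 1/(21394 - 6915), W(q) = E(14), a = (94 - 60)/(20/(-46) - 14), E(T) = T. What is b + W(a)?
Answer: 202704/14479 ≈ 14.000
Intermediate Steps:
a = -391/166 (a = 34/(20*(-1/46) - 14) = 34/(-10/23 - 14) = 34/(-332/23) = 34*(-23/332) = -391/166 ≈ -2.3554)
W(q) = 14
b = -2/14479 (b = -2/(21394 - 6915) = -2/14479 ≈ -0.00013813)
b + W(a) = -2/14479 + 14 = 202704/14479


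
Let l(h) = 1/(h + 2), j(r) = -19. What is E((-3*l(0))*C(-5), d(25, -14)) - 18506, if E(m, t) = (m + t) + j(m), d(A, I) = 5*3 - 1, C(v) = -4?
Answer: -18505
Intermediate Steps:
l(h) = 1/(2 + h)
d(A, I) = 14 (d(A, I) = 15 - 1 = 14)
E(m, t) = -19 + m + t (E(m, t) = (m + t) - 19 = -19 + m + t)
E((-3*l(0))*C(-5), d(25, -14)) - 18506 = (-19 - 3/(2 + 0)*(-4) + 14) - 18506 = (-19 - 3/2*(-4) + 14) - 18506 = (-19 + 6 + 14) - 18506 = 1 - 18506 = -18505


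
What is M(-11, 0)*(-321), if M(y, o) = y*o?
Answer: 0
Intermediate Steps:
M(y, o) = o*y
M(-11, 0)*(-321) = (0*(-11))*(-321) = 0*(-321) = 0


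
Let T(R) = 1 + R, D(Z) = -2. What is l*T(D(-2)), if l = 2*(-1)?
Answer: 2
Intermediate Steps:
l = -2
l*T(D(-2)) = -2*(1 - 2) = -2*(-1) = 2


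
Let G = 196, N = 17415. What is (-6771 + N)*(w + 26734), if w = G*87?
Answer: 466058184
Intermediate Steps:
w = 17052 (w = 196*87 = 17052)
(-6771 + N)*(w + 26734) = (-6771 + 17415)*(17052 + 26734) = 10644*43786 = 466058184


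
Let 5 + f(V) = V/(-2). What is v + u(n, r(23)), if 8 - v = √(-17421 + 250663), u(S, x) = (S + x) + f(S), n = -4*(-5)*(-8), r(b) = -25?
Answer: -102 - √233242 ≈ -584.95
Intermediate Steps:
f(V) = -5 - V/2 (f(V) = -5 + V/(-2) = -5 + V*(-½) = -5 - V/2)
n = -160 (n = 20*(-8) = -160)
u(S, x) = -5 + x + S/2 (u(S, x) = (S + x) + (-5 - S/2) = -5 + x + S/2)
v = 8 - √233242 (v = 8 - √(-17421 + 250663) = 8 - √233242 ≈ -474.95)
v + u(n, r(23)) = (8 - √233242) + (-5 - 25 + (½)*(-160)) = (8 - √233242) + (-5 - 25 - 80) = (8 - √233242) - 110 = -102 - √233242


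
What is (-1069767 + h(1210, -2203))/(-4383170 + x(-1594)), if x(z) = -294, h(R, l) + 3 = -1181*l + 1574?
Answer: -1533547/4383464 ≈ -0.34985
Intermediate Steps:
h(R, l) = 1571 - 1181*l (h(R, l) = -3 + (-1181*l + 1574) = -3 + (1574 - 1181*l) = 1571 - 1181*l)
(-1069767 + h(1210, -2203))/(-4383170 + x(-1594)) = (-1069767 + (1571 - 1181*(-2203)))/(-4383170 - 294) = (-1069767 + (1571 + 2601743))/(-4383464) = (-1069767 + 2603314)*(-1/4383464) = 1533547*(-1/4383464) = -1533547/4383464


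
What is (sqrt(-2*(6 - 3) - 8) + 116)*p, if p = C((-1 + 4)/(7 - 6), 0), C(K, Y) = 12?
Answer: 1392 + 12*I*sqrt(14) ≈ 1392.0 + 44.9*I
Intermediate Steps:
p = 12
(sqrt(-2*(6 - 3) - 8) + 116)*p = (sqrt(-2*(6 - 3) - 8) + 116)*12 = (sqrt(-2*3 - 8) + 116)*12 = (sqrt(-6 - 8) + 116)*12 = (sqrt(-14) + 116)*12 = (I*sqrt(14) + 116)*12 = (116 + I*sqrt(14))*12 = 1392 + 12*I*sqrt(14)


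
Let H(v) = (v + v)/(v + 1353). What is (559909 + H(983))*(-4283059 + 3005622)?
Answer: -835411472456715/1168 ≈ -7.1525e+11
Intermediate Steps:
H(v) = 2*v/(1353 + v) (H(v) = (2*v)/(1353 + v) = 2*v/(1353 + v))
(559909 + H(983))*(-4283059 + 3005622) = (559909 + 2*983/(1353 + 983))*(-4283059 + 3005622) = (559909 + 2*983/2336)*(-1277437) = (559909 + 2*983*(1/2336))*(-1277437) = (559909 + 983/1168)*(-1277437) = (653974695/1168)*(-1277437) = -835411472456715/1168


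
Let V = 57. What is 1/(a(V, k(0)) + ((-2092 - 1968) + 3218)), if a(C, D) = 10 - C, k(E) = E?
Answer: -1/889 ≈ -0.0011249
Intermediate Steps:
1/(a(V, k(0)) + ((-2092 - 1968) + 3218)) = 1/((10 - 1*57) + ((-2092 - 1968) + 3218)) = 1/((10 - 57) + (-4060 + 3218)) = 1/(-47 - 842) = 1/(-889) = -1/889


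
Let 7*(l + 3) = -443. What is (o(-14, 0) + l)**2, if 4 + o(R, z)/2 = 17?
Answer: 79524/49 ≈ 1622.9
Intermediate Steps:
l = -464/7 (l = -3 + (1/7)*(-443) = -3 - 443/7 = -464/7 ≈ -66.286)
o(R, z) = 26 (o(R, z) = -8 + 2*17 = -8 + 34 = 26)
(o(-14, 0) + l)**2 = (26 - 464/7)**2 = (-282/7)**2 = 79524/49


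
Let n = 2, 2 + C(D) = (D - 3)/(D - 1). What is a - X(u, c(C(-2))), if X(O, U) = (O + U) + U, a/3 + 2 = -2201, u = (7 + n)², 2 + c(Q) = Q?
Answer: -20056/3 ≈ -6685.3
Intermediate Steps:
C(D) = -2 + (-3 + D)/(-1 + D) (C(D) = -2 + (D - 3)/(D - 1) = -2 + (-3 + D)/(-1 + D))
c(Q) = -2 + Q
u = 81 (u = (7 + 2)² = 9² = 81)
a = -6609 (a = -6 + 3*(-2201) = -6 - 6603 = -6609)
X(O, U) = O + 2*U
a - X(u, c(C(-2))) = -6609 - (81 + 2*(-2 + (-1 - 1*(-2))/(-1 - 2))) = -6609 - (81 + 2*(-2 + (-1 + 2)/(-3))) = -6609 - (81 + 2*(-2 - ⅓*1)) = -6609 - (81 + 2*(-2 - ⅓)) = -6609 - (81 + 2*(-7/3)) = -6609 - (81 - 14/3) = -6609 - 1*229/3 = -6609 - 229/3 = -20056/3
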